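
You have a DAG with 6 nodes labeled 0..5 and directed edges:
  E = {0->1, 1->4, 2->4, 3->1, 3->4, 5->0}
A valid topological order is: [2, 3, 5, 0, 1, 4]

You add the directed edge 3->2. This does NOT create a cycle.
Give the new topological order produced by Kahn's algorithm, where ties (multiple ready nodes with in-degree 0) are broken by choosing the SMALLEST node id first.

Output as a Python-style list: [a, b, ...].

Old toposort: [2, 3, 5, 0, 1, 4]
Added edge: 3->2
Position of 3 (1) > position of 2 (0). Must reorder: 3 must now come before 2.
Run Kahn's algorithm (break ties by smallest node id):
  initial in-degrees: [1, 2, 1, 0, 3, 0]
  ready (indeg=0): [3, 5]
  pop 3: indeg[1]->1; indeg[2]->0; indeg[4]->2 | ready=[2, 5] | order so far=[3]
  pop 2: indeg[4]->1 | ready=[5] | order so far=[3, 2]
  pop 5: indeg[0]->0 | ready=[0] | order so far=[3, 2, 5]
  pop 0: indeg[1]->0 | ready=[1] | order so far=[3, 2, 5, 0]
  pop 1: indeg[4]->0 | ready=[4] | order so far=[3, 2, 5, 0, 1]
  pop 4: no out-edges | ready=[] | order so far=[3, 2, 5, 0, 1, 4]
  Result: [3, 2, 5, 0, 1, 4]

Answer: [3, 2, 5, 0, 1, 4]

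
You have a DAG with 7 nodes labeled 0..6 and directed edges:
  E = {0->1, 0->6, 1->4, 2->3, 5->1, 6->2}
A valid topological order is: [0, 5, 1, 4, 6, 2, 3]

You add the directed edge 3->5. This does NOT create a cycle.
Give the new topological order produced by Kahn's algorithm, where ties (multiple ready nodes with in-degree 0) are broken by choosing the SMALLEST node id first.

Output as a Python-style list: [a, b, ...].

Old toposort: [0, 5, 1, 4, 6, 2, 3]
Added edge: 3->5
Position of 3 (6) > position of 5 (1). Must reorder: 3 must now come before 5.
Run Kahn's algorithm (break ties by smallest node id):
  initial in-degrees: [0, 2, 1, 1, 1, 1, 1]
  ready (indeg=0): [0]
  pop 0: indeg[1]->1; indeg[6]->0 | ready=[6] | order so far=[0]
  pop 6: indeg[2]->0 | ready=[2] | order so far=[0, 6]
  pop 2: indeg[3]->0 | ready=[3] | order so far=[0, 6, 2]
  pop 3: indeg[5]->0 | ready=[5] | order so far=[0, 6, 2, 3]
  pop 5: indeg[1]->0 | ready=[1] | order so far=[0, 6, 2, 3, 5]
  pop 1: indeg[4]->0 | ready=[4] | order so far=[0, 6, 2, 3, 5, 1]
  pop 4: no out-edges | ready=[] | order so far=[0, 6, 2, 3, 5, 1, 4]
  Result: [0, 6, 2, 3, 5, 1, 4]

Answer: [0, 6, 2, 3, 5, 1, 4]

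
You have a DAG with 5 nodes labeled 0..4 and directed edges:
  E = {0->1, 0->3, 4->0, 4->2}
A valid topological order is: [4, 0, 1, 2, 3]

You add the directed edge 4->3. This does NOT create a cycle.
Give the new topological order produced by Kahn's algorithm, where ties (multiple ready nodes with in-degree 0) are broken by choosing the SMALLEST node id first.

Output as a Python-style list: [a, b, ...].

Old toposort: [4, 0, 1, 2, 3]
Added edge: 4->3
Position of 4 (0) < position of 3 (4). Old order still valid.
Run Kahn's algorithm (break ties by smallest node id):
  initial in-degrees: [1, 1, 1, 2, 0]
  ready (indeg=0): [4]
  pop 4: indeg[0]->0; indeg[2]->0; indeg[3]->1 | ready=[0, 2] | order so far=[4]
  pop 0: indeg[1]->0; indeg[3]->0 | ready=[1, 2, 3] | order so far=[4, 0]
  pop 1: no out-edges | ready=[2, 3] | order so far=[4, 0, 1]
  pop 2: no out-edges | ready=[3] | order so far=[4, 0, 1, 2]
  pop 3: no out-edges | ready=[] | order so far=[4, 0, 1, 2, 3]
  Result: [4, 0, 1, 2, 3]

Answer: [4, 0, 1, 2, 3]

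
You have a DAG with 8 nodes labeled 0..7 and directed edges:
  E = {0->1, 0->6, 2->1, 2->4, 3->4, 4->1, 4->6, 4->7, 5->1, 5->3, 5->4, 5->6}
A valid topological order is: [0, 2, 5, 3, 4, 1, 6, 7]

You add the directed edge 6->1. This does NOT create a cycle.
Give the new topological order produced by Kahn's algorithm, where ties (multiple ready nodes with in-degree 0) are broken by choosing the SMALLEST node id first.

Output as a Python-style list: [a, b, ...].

Answer: [0, 2, 5, 3, 4, 6, 1, 7]

Derivation:
Old toposort: [0, 2, 5, 3, 4, 1, 6, 7]
Added edge: 6->1
Position of 6 (6) > position of 1 (5). Must reorder: 6 must now come before 1.
Run Kahn's algorithm (break ties by smallest node id):
  initial in-degrees: [0, 5, 0, 1, 3, 0, 3, 1]
  ready (indeg=0): [0, 2, 5]
  pop 0: indeg[1]->4; indeg[6]->2 | ready=[2, 5] | order so far=[0]
  pop 2: indeg[1]->3; indeg[4]->2 | ready=[5] | order so far=[0, 2]
  pop 5: indeg[1]->2; indeg[3]->0; indeg[4]->1; indeg[6]->1 | ready=[3] | order so far=[0, 2, 5]
  pop 3: indeg[4]->0 | ready=[4] | order so far=[0, 2, 5, 3]
  pop 4: indeg[1]->1; indeg[6]->0; indeg[7]->0 | ready=[6, 7] | order so far=[0, 2, 5, 3, 4]
  pop 6: indeg[1]->0 | ready=[1, 7] | order so far=[0, 2, 5, 3, 4, 6]
  pop 1: no out-edges | ready=[7] | order so far=[0, 2, 5, 3, 4, 6, 1]
  pop 7: no out-edges | ready=[] | order so far=[0, 2, 5, 3, 4, 6, 1, 7]
  Result: [0, 2, 5, 3, 4, 6, 1, 7]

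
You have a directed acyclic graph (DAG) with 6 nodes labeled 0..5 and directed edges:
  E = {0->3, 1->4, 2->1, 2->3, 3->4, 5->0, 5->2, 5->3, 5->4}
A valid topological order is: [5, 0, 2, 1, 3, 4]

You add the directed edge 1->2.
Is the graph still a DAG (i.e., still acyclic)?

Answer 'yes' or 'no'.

Answer: no

Derivation:
Given toposort: [5, 0, 2, 1, 3, 4]
Position of 1: index 3; position of 2: index 2
New edge 1->2: backward (u after v in old order)
Backward edge: old toposort is now invalid. Check if this creates a cycle.
Does 2 already reach 1? Reachable from 2: [1, 2, 3, 4]. YES -> cycle!
Still a DAG? no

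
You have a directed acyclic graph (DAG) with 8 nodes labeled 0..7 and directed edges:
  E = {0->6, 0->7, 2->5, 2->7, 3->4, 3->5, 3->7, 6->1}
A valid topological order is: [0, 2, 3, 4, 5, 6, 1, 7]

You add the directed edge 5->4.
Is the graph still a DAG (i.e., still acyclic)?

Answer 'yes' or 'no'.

Given toposort: [0, 2, 3, 4, 5, 6, 1, 7]
Position of 5: index 4; position of 4: index 3
New edge 5->4: backward (u after v in old order)
Backward edge: old toposort is now invalid. Check if this creates a cycle.
Does 4 already reach 5? Reachable from 4: [4]. NO -> still a DAG (reorder needed).
Still a DAG? yes

Answer: yes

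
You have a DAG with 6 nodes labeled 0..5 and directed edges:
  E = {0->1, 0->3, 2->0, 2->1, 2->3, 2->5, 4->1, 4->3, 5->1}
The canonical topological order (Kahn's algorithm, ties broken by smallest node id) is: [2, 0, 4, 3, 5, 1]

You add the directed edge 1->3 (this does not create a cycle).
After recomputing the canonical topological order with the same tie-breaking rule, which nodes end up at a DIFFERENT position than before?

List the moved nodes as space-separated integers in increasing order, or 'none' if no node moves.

Old toposort: [2, 0, 4, 3, 5, 1]
Added edge 1->3
Recompute Kahn (smallest-id tiebreak):
  initial in-degrees: [1, 4, 0, 4, 0, 1]
  ready (indeg=0): [2, 4]
  pop 2: indeg[0]->0; indeg[1]->3; indeg[3]->3; indeg[5]->0 | ready=[0, 4, 5] | order so far=[2]
  pop 0: indeg[1]->2; indeg[3]->2 | ready=[4, 5] | order so far=[2, 0]
  pop 4: indeg[1]->1; indeg[3]->1 | ready=[5] | order so far=[2, 0, 4]
  pop 5: indeg[1]->0 | ready=[1] | order so far=[2, 0, 4, 5]
  pop 1: indeg[3]->0 | ready=[3] | order so far=[2, 0, 4, 5, 1]
  pop 3: no out-edges | ready=[] | order so far=[2, 0, 4, 5, 1, 3]
New canonical toposort: [2, 0, 4, 5, 1, 3]
Compare positions:
  Node 0: index 1 -> 1 (same)
  Node 1: index 5 -> 4 (moved)
  Node 2: index 0 -> 0 (same)
  Node 3: index 3 -> 5 (moved)
  Node 4: index 2 -> 2 (same)
  Node 5: index 4 -> 3 (moved)
Nodes that changed position: 1 3 5

Answer: 1 3 5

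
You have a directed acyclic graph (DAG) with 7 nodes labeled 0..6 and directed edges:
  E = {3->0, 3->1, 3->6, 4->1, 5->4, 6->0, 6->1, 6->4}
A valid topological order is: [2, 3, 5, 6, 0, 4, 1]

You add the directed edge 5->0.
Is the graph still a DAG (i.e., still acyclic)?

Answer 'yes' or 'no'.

Given toposort: [2, 3, 5, 6, 0, 4, 1]
Position of 5: index 2; position of 0: index 4
New edge 5->0: forward
Forward edge: respects the existing order. Still a DAG, same toposort still valid.
Still a DAG? yes

Answer: yes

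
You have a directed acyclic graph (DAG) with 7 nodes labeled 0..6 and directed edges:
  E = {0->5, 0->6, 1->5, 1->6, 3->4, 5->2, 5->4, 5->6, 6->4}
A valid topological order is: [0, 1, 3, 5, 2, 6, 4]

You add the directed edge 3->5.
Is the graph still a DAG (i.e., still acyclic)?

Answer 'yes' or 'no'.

Given toposort: [0, 1, 3, 5, 2, 6, 4]
Position of 3: index 2; position of 5: index 3
New edge 3->5: forward
Forward edge: respects the existing order. Still a DAG, same toposort still valid.
Still a DAG? yes

Answer: yes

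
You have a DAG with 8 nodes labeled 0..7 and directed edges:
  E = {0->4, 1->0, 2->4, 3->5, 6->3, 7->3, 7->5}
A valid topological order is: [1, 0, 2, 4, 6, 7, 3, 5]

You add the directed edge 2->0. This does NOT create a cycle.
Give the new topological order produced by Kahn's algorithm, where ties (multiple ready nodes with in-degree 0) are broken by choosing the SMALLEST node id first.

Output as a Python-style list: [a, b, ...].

Answer: [1, 2, 0, 4, 6, 7, 3, 5]

Derivation:
Old toposort: [1, 0, 2, 4, 6, 7, 3, 5]
Added edge: 2->0
Position of 2 (2) > position of 0 (1). Must reorder: 2 must now come before 0.
Run Kahn's algorithm (break ties by smallest node id):
  initial in-degrees: [2, 0, 0, 2, 2, 2, 0, 0]
  ready (indeg=0): [1, 2, 6, 7]
  pop 1: indeg[0]->1 | ready=[2, 6, 7] | order so far=[1]
  pop 2: indeg[0]->0; indeg[4]->1 | ready=[0, 6, 7] | order so far=[1, 2]
  pop 0: indeg[4]->0 | ready=[4, 6, 7] | order so far=[1, 2, 0]
  pop 4: no out-edges | ready=[6, 7] | order so far=[1, 2, 0, 4]
  pop 6: indeg[3]->1 | ready=[7] | order so far=[1, 2, 0, 4, 6]
  pop 7: indeg[3]->0; indeg[5]->1 | ready=[3] | order so far=[1, 2, 0, 4, 6, 7]
  pop 3: indeg[5]->0 | ready=[5] | order so far=[1, 2, 0, 4, 6, 7, 3]
  pop 5: no out-edges | ready=[] | order so far=[1, 2, 0, 4, 6, 7, 3, 5]
  Result: [1, 2, 0, 4, 6, 7, 3, 5]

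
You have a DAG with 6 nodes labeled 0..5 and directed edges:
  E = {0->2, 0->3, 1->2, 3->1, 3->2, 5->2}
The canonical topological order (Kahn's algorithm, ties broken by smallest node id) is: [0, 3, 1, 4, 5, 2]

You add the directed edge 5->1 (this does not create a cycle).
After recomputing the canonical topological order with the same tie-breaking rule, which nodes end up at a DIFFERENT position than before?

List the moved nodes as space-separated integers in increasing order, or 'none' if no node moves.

Old toposort: [0, 3, 1, 4, 5, 2]
Added edge 5->1
Recompute Kahn (smallest-id tiebreak):
  initial in-degrees: [0, 2, 4, 1, 0, 0]
  ready (indeg=0): [0, 4, 5]
  pop 0: indeg[2]->3; indeg[3]->0 | ready=[3, 4, 5] | order so far=[0]
  pop 3: indeg[1]->1; indeg[2]->2 | ready=[4, 5] | order so far=[0, 3]
  pop 4: no out-edges | ready=[5] | order so far=[0, 3, 4]
  pop 5: indeg[1]->0; indeg[2]->1 | ready=[1] | order so far=[0, 3, 4, 5]
  pop 1: indeg[2]->0 | ready=[2] | order so far=[0, 3, 4, 5, 1]
  pop 2: no out-edges | ready=[] | order so far=[0, 3, 4, 5, 1, 2]
New canonical toposort: [0, 3, 4, 5, 1, 2]
Compare positions:
  Node 0: index 0 -> 0 (same)
  Node 1: index 2 -> 4 (moved)
  Node 2: index 5 -> 5 (same)
  Node 3: index 1 -> 1 (same)
  Node 4: index 3 -> 2 (moved)
  Node 5: index 4 -> 3 (moved)
Nodes that changed position: 1 4 5

Answer: 1 4 5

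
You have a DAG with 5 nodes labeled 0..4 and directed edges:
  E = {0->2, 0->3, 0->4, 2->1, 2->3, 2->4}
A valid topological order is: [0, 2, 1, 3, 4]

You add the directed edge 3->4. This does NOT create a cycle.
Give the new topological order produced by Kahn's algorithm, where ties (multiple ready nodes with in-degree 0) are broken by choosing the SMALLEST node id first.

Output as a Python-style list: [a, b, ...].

Answer: [0, 2, 1, 3, 4]

Derivation:
Old toposort: [0, 2, 1, 3, 4]
Added edge: 3->4
Position of 3 (3) < position of 4 (4). Old order still valid.
Run Kahn's algorithm (break ties by smallest node id):
  initial in-degrees: [0, 1, 1, 2, 3]
  ready (indeg=0): [0]
  pop 0: indeg[2]->0; indeg[3]->1; indeg[4]->2 | ready=[2] | order so far=[0]
  pop 2: indeg[1]->0; indeg[3]->0; indeg[4]->1 | ready=[1, 3] | order so far=[0, 2]
  pop 1: no out-edges | ready=[3] | order so far=[0, 2, 1]
  pop 3: indeg[4]->0 | ready=[4] | order so far=[0, 2, 1, 3]
  pop 4: no out-edges | ready=[] | order so far=[0, 2, 1, 3, 4]
  Result: [0, 2, 1, 3, 4]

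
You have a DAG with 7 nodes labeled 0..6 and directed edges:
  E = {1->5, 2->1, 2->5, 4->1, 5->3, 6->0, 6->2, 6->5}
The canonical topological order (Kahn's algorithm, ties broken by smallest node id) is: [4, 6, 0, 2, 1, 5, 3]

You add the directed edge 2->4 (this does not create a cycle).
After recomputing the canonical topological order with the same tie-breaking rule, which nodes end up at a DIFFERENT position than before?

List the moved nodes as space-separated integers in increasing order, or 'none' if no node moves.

Answer: 0 2 4 6

Derivation:
Old toposort: [4, 6, 0, 2, 1, 5, 3]
Added edge 2->4
Recompute Kahn (smallest-id tiebreak):
  initial in-degrees: [1, 2, 1, 1, 1, 3, 0]
  ready (indeg=0): [6]
  pop 6: indeg[0]->0; indeg[2]->0; indeg[5]->2 | ready=[0, 2] | order so far=[6]
  pop 0: no out-edges | ready=[2] | order so far=[6, 0]
  pop 2: indeg[1]->1; indeg[4]->0; indeg[5]->1 | ready=[4] | order so far=[6, 0, 2]
  pop 4: indeg[1]->0 | ready=[1] | order so far=[6, 0, 2, 4]
  pop 1: indeg[5]->0 | ready=[5] | order so far=[6, 0, 2, 4, 1]
  pop 5: indeg[3]->0 | ready=[3] | order so far=[6, 0, 2, 4, 1, 5]
  pop 3: no out-edges | ready=[] | order so far=[6, 0, 2, 4, 1, 5, 3]
New canonical toposort: [6, 0, 2, 4, 1, 5, 3]
Compare positions:
  Node 0: index 2 -> 1 (moved)
  Node 1: index 4 -> 4 (same)
  Node 2: index 3 -> 2 (moved)
  Node 3: index 6 -> 6 (same)
  Node 4: index 0 -> 3 (moved)
  Node 5: index 5 -> 5 (same)
  Node 6: index 1 -> 0 (moved)
Nodes that changed position: 0 2 4 6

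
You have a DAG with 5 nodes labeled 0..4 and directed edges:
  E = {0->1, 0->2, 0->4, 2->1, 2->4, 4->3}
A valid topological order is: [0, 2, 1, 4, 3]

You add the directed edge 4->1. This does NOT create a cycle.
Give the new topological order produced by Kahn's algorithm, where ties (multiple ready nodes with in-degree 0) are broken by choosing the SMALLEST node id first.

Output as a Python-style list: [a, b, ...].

Answer: [0, 2, 4, 1, 3]

Derivation:
Old toposort: [0, 2, 1, 4, 3]
Added edge: 4->1
Position of 4 (3) > position of 1 (2). Must reorder: 4 must now come before 1.
Run Kahn's algorithm (break ties by smallest node id):
  initial in-degrees: [0, 3, 1, 1, 2]
  ready (indeg=0): [0]
  pop 0: indeg[1]->2; indeg[2]->0; indeg[4]->1 | ready=[2] | order so far=[0]
  pop 2: indeg[1]->1; indeg[4]->0 | ready=[4] | order so far=[0, 2]
  pop 4: indeg[1]->0; indeg[3]->0 | ready=[1, 3] | order so far=[0, 2, 4]
  pop 1: no out-edges | ready=[3] | order so far=[0, 2, 4, 1]
  pop 3: no out-edges | ready=[] | order so far=[0, 2, 4, 1, 3]
  Result: [0, 2, 4, 1, 3]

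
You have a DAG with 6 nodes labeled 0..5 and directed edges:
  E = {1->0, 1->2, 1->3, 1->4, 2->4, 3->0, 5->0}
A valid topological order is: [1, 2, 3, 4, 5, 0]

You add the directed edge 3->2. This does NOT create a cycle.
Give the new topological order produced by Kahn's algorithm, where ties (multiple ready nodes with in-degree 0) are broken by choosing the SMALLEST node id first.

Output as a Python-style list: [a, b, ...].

Old toposort: [1, 2, 3, 4, 5, 0]
Added edge: 3->2
Position of 3 (2) > position of 2 (1). Must reorder: 3 must now come before 2.
Run Kahn's algorithm (break ties by smallest node id):
  initial in-degrees: [3, 0, 2, 1, 2, 0]
  ready (indeg=0): [1, 5]
  pop 1: indeg[0]->2; indeg[2]->1; indeg[3]->0; indeg[4]->1 | ready=[3, 5] | order so far=[1]
  pop 3: indeg[0]->1; indeg[2]->0 | ready=[2, 5] | order so far=[1, 3]
  pop 2: indeg[4]->0 | ready=[4, 5] | order so far=[1, 3, 2]
  pop 4: no out-edges | ready=[5] | order so far=[1, 3, 2, 4]
  pop 5: indeg[0]->0 | ready=[0] | order so far=[1, 3, 2, 4, 5]
  pop 0: no out-edges | ready=[] | order so far=[1, 3, 2, 4, 5, 0]
  Result: [1, 3, 2, 4, 5, 0]

Answer: [1, 3, 2, 4, 5, 0]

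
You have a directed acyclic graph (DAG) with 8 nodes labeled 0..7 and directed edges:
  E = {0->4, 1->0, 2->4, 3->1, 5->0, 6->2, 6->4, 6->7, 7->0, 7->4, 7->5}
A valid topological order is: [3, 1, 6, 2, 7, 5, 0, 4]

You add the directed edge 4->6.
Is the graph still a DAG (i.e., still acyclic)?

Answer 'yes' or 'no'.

Answer: no

Derivation:
Given toposort: [3, 1, 6, 2, 7, 5, 0, 4]
Position of 4: index 7; position of 6: index 2
New edge 4->6: backward (u after v in old order)
Backward edge: old toposort is now invalid. Check if this creates a cycle.
Does 6 already reach 4? Reachable from 6: [0, 2, 4, 5, 6, 7]. YES -> cycle!
Still a DAG? no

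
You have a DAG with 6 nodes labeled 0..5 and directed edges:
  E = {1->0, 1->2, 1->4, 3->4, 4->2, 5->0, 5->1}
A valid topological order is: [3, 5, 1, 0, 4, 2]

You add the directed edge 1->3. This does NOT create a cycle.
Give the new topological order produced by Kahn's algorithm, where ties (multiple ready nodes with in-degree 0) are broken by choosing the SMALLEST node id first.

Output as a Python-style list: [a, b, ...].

Answer: [5, 1, 0, 3, 4, 2]

Derivation:
Old toposort: [3, 5, 1, 0, 4, 2]
Added edge: 1->3
Position of 1 (2) > position of 3 (0). Must reorder: 1 must now come before 3.
Run Kahn's algorithm (break ties by smallest node id):
  initial in-degrees: [2, 1, 2, 1, 2, 0]
  ready (indeg=0): [5]
  pop 5: indeg[0]->1; indeg[1]->0 | ready=[1] | order so far=[5]
  pop 1: indeg[0]->0; indeg[2]->1; indeg[3]->0; indeg[4]->1 | ready=[0, 3] | order so far=[5, 1]
  pop 0: no out-edges | ready=[3] | order so far=[5, 1, 0]
  pop 3: indeg[4]->0 | ready=[4] | order so far=[5, 1, 0, 3]
  pop 4: indeg[2]->0 | ready=[2] | order so far=[5, 1, 0, 3, 4]
  pop 2: no out-edges | ready=[] | order so far=[5, 1, 0, 3, 4, 2]
  Result: [5, 1, 0, 3, 4, 2]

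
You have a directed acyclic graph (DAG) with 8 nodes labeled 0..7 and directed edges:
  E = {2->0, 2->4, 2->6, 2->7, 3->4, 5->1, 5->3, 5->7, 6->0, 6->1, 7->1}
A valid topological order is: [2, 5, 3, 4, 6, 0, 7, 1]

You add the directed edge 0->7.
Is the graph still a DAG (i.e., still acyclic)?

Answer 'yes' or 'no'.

Answer: yes

Derivation:
Given toposort: [2, 5, 3, 4, 6, 0, 7, 1]
Position of 0: index 5; position of 7: index 6
New edge 0->7: forward
Forward edge: respects the existing order. Still a DAG, same toposort still valid.
Still a DAG? yes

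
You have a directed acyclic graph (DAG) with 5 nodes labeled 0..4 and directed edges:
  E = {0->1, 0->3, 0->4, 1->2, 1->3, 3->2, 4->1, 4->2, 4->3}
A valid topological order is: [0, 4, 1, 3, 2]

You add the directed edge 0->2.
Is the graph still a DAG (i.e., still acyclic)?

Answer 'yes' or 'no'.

Answer: yes

Derivation:
Given toposort: [0, 4, 1, 3, 2]
Position of 0: index 0; position of 2: index 4
New edge 0->2: forward
Forward edge: respects the existing order. Still a DAG, same toposort still valid.
Still a DAG? yes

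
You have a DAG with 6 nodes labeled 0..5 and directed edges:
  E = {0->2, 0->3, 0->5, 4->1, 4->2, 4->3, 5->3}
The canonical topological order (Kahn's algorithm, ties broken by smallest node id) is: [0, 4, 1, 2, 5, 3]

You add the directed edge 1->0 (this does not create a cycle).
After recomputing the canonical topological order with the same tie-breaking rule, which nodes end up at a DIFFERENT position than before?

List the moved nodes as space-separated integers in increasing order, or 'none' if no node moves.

Old toposort: [0, 4, 1, 2, 5, 3]
Added edge 1->0
Recompute Kahn (smallest-id tiebreak):
  initial in-degrees: [1, 1, 2, 3, 0, 1]
  ready (indeg=0): [4]
  pop 4: indeg[1]->0; indeg[2]->1; indeg[3]->2 | ready=[1] | order so far=[4]
  pop 1: indeg[0]->0 | ready=[0] | order so far=[4, 1]
  pop 0: indeg[2]->0; indeg[3]->1; indeg[5]->0 | ready=[2, 5] | order so far=[4, 1, 0]
  pop 2: no out-edges | ready=[5] | order so far=[4, 1, 0, 2]
  pop 5: indeg[3]->0 | ready=[3] | order so far=[4, 1, 0, 2, 5]
  pop 3: no out-edges | ready=[] | order so far=[4, 1, 0, 2, 5, 3]
New canonical toposort: [4, 1, 0, 2, 5, 3]
Compare positions:
  Node 0: index 0 -> 2 (moved)
  Node 1: index 2 -> 1 (moved)
  Node 2: index 3 -> 3 (same)
  Node 3: index 5 -> 5 (same)
  Node 4: index 1 -> 0 (moved)
  Node 5: index 4 -> 4 (same)
Nodes that changed position: 0 1 4

Answer: 0 1 4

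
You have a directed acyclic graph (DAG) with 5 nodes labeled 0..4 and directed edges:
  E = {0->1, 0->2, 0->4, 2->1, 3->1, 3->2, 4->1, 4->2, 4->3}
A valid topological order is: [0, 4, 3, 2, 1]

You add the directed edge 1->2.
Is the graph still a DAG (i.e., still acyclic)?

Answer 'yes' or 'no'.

Given toposort: [0, 4, 3, 2, 1]
Position of 1: index 4; position of 2: index 3
New edge 1->2: backward (u after v in old order)
Backward edge: old toposort is now invalid. Check if this creates a cycle.
Does 2 already reach 1? Reachable from 2: [1, 2]. YES -> cycle!
Still a DAG? no

Answer: no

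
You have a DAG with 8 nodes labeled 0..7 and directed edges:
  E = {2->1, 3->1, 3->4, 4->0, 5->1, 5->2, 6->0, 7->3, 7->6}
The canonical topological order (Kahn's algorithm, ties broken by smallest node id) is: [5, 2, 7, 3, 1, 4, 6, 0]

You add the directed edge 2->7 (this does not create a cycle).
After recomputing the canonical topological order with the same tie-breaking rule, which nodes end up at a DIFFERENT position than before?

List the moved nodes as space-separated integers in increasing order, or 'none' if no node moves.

Old toposort: [5, 2, 7, 3, 1, 4, 6, 0]
Added edge 2->7
Recompute Kahn (smallest-id tiebreak):
  initial in-degrees: [2, 3, 1, 1, 1, 0, 1, 1]
  ready (indeg=0): [5]
  pop 5: indeg[1]->2; indeg[2]->0 | ready=[2] | order so far=[5]
  pop 2: indeg[1]->1; indeg[7]->0 | ready=[7] | order so far=[5, 2]
  pop 7: indeg[3]->0; indeg[6]->0 | ready=[3, 6] | order so far=[5, 2, 7]
  pop 3: indeg[1]->0; indeg[4]->0 | ready=[1, 4, 6] | order so far=[5, 2, 7, 3]
  pop 1: no out-edges | ready=[4, 6] | order so far=[5, 2, 7, 3, 1]
  pop 4: indeg[0]->1 | ready=[6] | order so far=[5, 2, 7, 3, 1, 4]
  pop 6: indeg[0]->0 | ready=[0] | order so far=[5, 2, 7, 3, 1, 4, 6]
  pop 0: no out-edges | ready=[] | order so far=[5, 2, 7, 3, 1, 4, 6, 0]
New canonical toposort: [5, 2, 7, 3, 1, 4, 6, 0]
Compare positions:
  Node 0: index 7 -> 7 (same)
  Node 1: index 4 -> 4 (same)
  Node 2: index 1 -> 1 (same)
  Node 3: index 3 -> 3 (same)
  Node 4: index 5 -> 5 (same)
  Node 5: index 0 -> 0 (same)
  Node 6: index 6 -> 6 (same)
  Node 7: index 2 -> 2 (same)
Nodes that changed position: none

Answer: none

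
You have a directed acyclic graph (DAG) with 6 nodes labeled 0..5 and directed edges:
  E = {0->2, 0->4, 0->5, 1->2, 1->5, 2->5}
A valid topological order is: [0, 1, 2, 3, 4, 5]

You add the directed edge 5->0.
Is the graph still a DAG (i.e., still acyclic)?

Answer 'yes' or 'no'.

Answer: no

Derivation:
Given toposort: [0, 1, 2, 3, 4, 5]
Position of 5: index 5; position of 0: index 0
New edge 5->0: backward (u after v in old order)
Backward edge: old toposort is now invalid. Check if this creates a cycle.
Does 0 already reach 5? Reachable from 0: [0, 2, 4, 5]. YES -> cycle!
Still a DAG? no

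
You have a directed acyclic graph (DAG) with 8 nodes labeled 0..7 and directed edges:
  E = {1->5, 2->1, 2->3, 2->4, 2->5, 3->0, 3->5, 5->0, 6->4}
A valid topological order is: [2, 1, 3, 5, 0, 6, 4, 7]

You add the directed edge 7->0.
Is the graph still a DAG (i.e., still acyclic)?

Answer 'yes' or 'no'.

Given toposort: [2, 1, 3, 5, 0, 6, 4, 7]
Position of 7: index 7; position of 0: index 4
New edge 7->0: backward (u after v in old order)
Backward edge: old toposort is now invalid. Check if this creates a cycle.
Does 0 already reach 7? Reachable from 0: [0]. NO -> still a DAG (reorder needed).
Still a DAG? yes

Answer: yes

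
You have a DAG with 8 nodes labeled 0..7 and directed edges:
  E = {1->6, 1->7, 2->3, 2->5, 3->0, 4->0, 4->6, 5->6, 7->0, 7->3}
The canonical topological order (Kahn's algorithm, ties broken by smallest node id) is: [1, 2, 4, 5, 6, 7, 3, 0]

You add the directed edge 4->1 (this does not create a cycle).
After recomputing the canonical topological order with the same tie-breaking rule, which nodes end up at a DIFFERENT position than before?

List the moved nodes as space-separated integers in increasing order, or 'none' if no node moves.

Answer: 1 2 4

Derivation:
Old toposort: [1, 2, 4, 5, 6, 7, 3, 0]
Added edge 4->1
Recompute Kahn (smallest-id tiebreak):
  initial in-degrees: [3, 1, 0, 2, 0, 1, 3, 1]
  ready (indeg=0): [2, 4]
  pop 2: indeg[3]->1; indeg[5]->0 | ready=[4, 5] | order so far=[2]
  pop 4: indeg[0]->2; indeg[1]->0; indeg[6]->2 | ready=[1, 5] | order so far=[2, 4]
  pop 1: indeg[6]->1; indeg[7]->0 | ready=[5, 7] | order so far=[2, 4, 1]
  pop 5: indeg[6]->0 | ready=[6, 7] | order so far=[2, 4, 1, 5]
  pop 6: no out-edges | ready=[7] | order so far=[2, 4, 1, 5, 6]
  pop 7: indeg[0]->1; indeg[3]->0 | ready=[3] | order so far=[2, 4, 1, 5, 6, 7]
  pop 3: indeg[0]->0 | ready=[0] | order so far=[2, 4, 1, 5, 6, 7, 3]
  pop 0: no out-edges | ready=[] | order so far=[2, 4, 1, 5, 6, 7, 3, 0]
New canonical toposort: [2, 4, 1, 5, 6, 7, 3, 0]
Compare positions:
  Node 0: index 7 -> 7 (same)
  Node 1: index 0 -> 2 (moved)
  Node 2: index 1 -> 0 (moved)
  Node 3: index 6 -> 6 (same)
  Node 4: index 2 -> 1 (moved)
  Node 5: index 3 -> 3 (same)
  Node 6: index 4 -> 4 (same)
  Node 7: index 5 -> 5 (same)
Nodes that changed position: 1 2 4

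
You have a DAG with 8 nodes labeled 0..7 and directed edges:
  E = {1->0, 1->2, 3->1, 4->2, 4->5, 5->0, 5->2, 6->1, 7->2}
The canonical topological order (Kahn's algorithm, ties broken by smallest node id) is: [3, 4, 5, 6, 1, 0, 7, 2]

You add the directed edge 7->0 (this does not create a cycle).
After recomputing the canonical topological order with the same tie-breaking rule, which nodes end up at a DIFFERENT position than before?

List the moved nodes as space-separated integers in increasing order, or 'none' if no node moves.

Old toposort: [3, 4, 5, 6, 1, 0, 7, 2]
Added edge 7->0
Recompute Kahn (smallest-id tiebreak):
  initial in-degrees: [3, 2, 4, 0, 0, 1, 0, 0]
  ready (indeg=0): [3, 4, 6, 7]
  pop 3: indeg[1]->1 | ready=[4, 6, 7] | order so far=[3]
  pop 4: indeg[2]->3; indeg[5]->0 | ready=[5, 6, 7] | order so far=[3, 4]
  pop 5: indeg[0]->2; indeg[2]->2 | ready=[6, 7] | order so far=[3, 4, 5]
  pop 6: indeg[1]->0 | ready=[1, 7] | order so far=[3, 4, 5, 6]
  pop 1: indeg[0]->1; indeg[2]->1 | ready=[7] | order so far=[3, 4, 5, 6, 1]
  pop 7: indeg[0]->0; indeg[2]->0 | ready=[0, 2] | order so far=[3, 4, 5, 6, 1, 7]
  pop 0: no out-edges | ready=[2] | order so far=[3, 4, 5, 6, 1, 7, 0]
  pop 2: no out-edges | ready=[] | order so far=[3, 4, 5, 6, 1, 7, 0, 2]
New canonical toposort: [3, 4, 5, 6, 1, 7, 0, 2]
Compare positions:
  Node 0: index 5 -> 6 (moved)
  Node 1: index 4 -> 4 (same)
  Node 2: index 7 -> 7 (same)
  Node 3: index 0 -> 0 (same)
  Node 4: index 1 -> 1 (same)
  Node 5: index 2 -> 2 (same)
  Node 6: index 3 -> 3 (same)
  Node 7: index 6 -> 5 (moved)
Nodes that changed position: 0 7

Answer: 0 7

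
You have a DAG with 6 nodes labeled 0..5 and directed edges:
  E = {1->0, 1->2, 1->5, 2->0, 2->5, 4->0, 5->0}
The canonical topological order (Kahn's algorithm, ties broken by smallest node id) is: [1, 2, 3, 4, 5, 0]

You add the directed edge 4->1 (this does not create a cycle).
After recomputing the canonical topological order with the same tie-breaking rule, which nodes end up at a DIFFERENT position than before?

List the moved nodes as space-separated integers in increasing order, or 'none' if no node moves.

Answer: 1 2 3 4

Derivation:
Old toposort: [1, 2, 3, 4, 5, 0]
Added edge 4->1
Recompute Kahn (smallest-id tiebreak):
  initial in-degrees: [4, 1, 1, 0, 0, 2]
  ready (indeg=0): [3, 4]
  pop 3: no out-edges | ready=[4] | order so far=[3]
  pop 4: indeg[0]->3; indeg[1]->0 | ready=[1] | order so far=[3, 4]
  pop 1: indeg[0]->2; indeg[2]->0; indeg[5]->1 | ready=[2] | order so far=[3, 4, 1]
  pop 2: indeg[0]->1; indeg[5]->0 | ready=[5] | order so far=[3, 4, 1, 2]
  pop 5: indeg[0]->0 | ready=[0] | order so far=[3, 4, 1, 2, 5]
  pop 0: no out-edges | ready=[] | order so far=[3, 4, 1, 2, 5, 0]
New canonical toposort: [3, 4, 1, 2, 5, 0]
Compare positions:
  Node 0: index 5 -> 5 (same)
  Node 1: index 0 -> 2 (moved)
  Node 2: index 1 -> 3 (moved)
  Node 3: index 2 -> 0 (moved)
  Node 4: index 3 -> 1 (moved)
  Node 5: index 4 -> 4 (same)
Nodes that changed position: 1 2 3 4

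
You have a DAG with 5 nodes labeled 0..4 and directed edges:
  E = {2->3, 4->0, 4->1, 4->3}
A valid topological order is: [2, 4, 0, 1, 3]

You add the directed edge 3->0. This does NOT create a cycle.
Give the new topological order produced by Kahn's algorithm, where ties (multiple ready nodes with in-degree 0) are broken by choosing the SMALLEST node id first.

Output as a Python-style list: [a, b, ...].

Old toposort: [2, 4, 0, 1, 3]
Added edge: 3->0
Position of 3 (4) > position of 0 (2). Must reorder: 3 must now come before 0.
Run Kahn's algorithm (break ties by smallest node id):
  initial in-degrees: [2, 1, 0, 2, 0]
  ready (indeg=0): [2, 4]
  pop 2: indeg[3]->1 | ready=[4] | order so far=[2]
  pop 4: indeg[0]->1; indeg[1]->0; indeg[3]->0 | ready=[1, 3] | order so far=[2, 4]
  pop 1: no out-edges | ready=[3] | order so far=[2, 4, 1]
  pop 3: indeg[0]->0 | ready=[0] | order so far=[2, 4, 1, 3]
  pop 0: no out-edges | ready=[] | order so far=[2, 4, 1, 3, 0]
  Result: [2, 4, 1, 3, 0]

Answer: [2, 4, 1, 3, 0]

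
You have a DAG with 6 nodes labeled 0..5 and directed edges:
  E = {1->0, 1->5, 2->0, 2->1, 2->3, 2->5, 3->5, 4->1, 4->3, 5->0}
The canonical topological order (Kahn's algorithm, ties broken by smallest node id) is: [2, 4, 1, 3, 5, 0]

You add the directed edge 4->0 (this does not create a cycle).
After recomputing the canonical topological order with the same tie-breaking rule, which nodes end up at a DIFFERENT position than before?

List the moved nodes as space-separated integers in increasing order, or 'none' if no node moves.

Answer: none

Derivation:
Old toposort: [2, 4, 1, 3, 5, 0]
Added edge 4->0
Recompute Kahn (smallest-id tiebreak):
  initial in-degrees: [4, 2, 0, 2, 0, 3]
  ready (indeg=0): [2, 4]
  pop 2: indeg[0]->3; indeg[1]->1; indeg[3]->1; indeg[5]->2 | ready=[4] | order so far=[2]
  pop 4: indeg[0]->2; indeg[1]->0; indeg[3]->0 | ready=[1, 3] | order so far=[2, 4]
  pop 1: indeg[0]->1; indeg[5]->1 | ready=[3] | order so far=[2, 4, 1]
  pop 3: indeg[5]->0 | ready=[5] | order so far=[2, 4, 1, 3]
  pop 5: indeg[0]->0 | ready=[0] | order so far=[2, 4, 1, 3, 5]
  pop 0: no out-edges | ready=[] | order so far=[2, 4, 1, 3, 5, 0]
New canonical toposort: [2, 4, 1, 3, 5, 0]
Compare positions:
  Node 0: index 5 -> 5 (same)
  Node 1: index 2 -> 2 (same)
  Node 2: index 0 -> 0 (same)
  Node 3: index 3 -> 3 (same)
  Node 4: index 1 -> 1 (same)
  Node 5: index 4 -> 4 (same)
Nodes that changed position: none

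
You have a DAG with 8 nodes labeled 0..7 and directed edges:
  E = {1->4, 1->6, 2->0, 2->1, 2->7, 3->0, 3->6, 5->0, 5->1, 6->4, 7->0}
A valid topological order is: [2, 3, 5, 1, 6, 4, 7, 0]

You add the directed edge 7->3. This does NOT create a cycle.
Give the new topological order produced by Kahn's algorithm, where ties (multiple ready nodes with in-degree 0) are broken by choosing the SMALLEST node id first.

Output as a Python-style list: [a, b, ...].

Answer: [2, 5, 1, 7, 3, 0, 6, 4]

Derivation:
Old toposort: [2, 3, 5, 1, 6, 4, 7, 0]
Added edge: 7->3
Position of 7 (6) > position of 3 (1). Must reorder: 7 must now come before 3.
Run Kahn's algorithm (break ties by smallest node id):
  initial in-degrees: [4, 2, 0, 1, 2, 0, 2, 1]
  ready (indeg=0): [2, 5]
  pop 2: indeg[0]->3; indeg[1]->1; indeg[7]->0 | ready=[5, 7] | order so far=[2]
  pop 5: indeg[0]->2; indeg[1]->0 | ready=[1, 7] | order so far=[2, 5]
  pop 1: indeg[4]->1; indeg[6]->1 | ready=[7] | order so far=[2, 5, 1]
  pop 7: indeg[0]->1; indeg[3]->0 | ready=[3] | order so far=[2, 5, 1, 7]
  pop 3: indeg[0]->0; indeg[6]->0 | ready=[0, 6] | order so far=[2, 5, 1, 7, 3]
  pop 0: no out-edges | ready=[6] | order so far=[2, 5, 1, 7, 3, 0]
  pop 6: indeg[4]->0 | ready=[4] | order so far=[2, 5, 1, 7, 3, 0, 6]
  pop 4: no out-edges | ready=[] | order so far=[2, 5, 1, 7, 3, 0, 6, 4]
  Result: [2, 5, 1, 7, 3, 0, 6, 4]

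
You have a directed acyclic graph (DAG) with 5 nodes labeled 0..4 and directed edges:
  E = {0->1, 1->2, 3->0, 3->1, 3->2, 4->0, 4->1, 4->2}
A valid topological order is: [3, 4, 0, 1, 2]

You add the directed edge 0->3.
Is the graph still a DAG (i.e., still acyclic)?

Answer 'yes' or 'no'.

Answer: no

Derivation:
Given toposort: [3, 4, 0, 1, 2]
Position of 0: index 2; position of 3: index 0
New edge 0->3: backward (u after v in old order)
Backward edge: old toposort is now invalid. Check if this creates a cycle.
Does 3 already reach 0? Reachable from 3: [0, 1, 2, 3]. YES -> cycle!
Still a DAG? no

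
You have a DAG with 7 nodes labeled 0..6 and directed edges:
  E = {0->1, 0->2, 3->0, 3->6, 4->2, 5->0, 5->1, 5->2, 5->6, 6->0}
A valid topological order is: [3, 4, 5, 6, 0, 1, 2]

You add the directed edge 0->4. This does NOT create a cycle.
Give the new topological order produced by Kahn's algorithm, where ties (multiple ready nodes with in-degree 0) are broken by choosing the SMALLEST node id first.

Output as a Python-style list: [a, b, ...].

Old toposort: [3, 4, 5, 6, 0, 1, 2]
Added edge: 0->4
Position of 0 (4) > position of 4 (1). Must reorder: 0 must now come before 4.
Run Kahn's algorithm (break ties by smallest node id):
  initial in-degrees: [3, 2, 3, 0, 1, 0, 2]
  ready (indeg=0): [3, 5]
  pop 3: indeg[0]->2; indeg[6]->1 | ready=[5] | order so far=[3]
  pop 5: indeg[0]->1; indeg[1]->1; indeg[2]->2; indeg[6]->0 | ready=[6] | order so far=[3, 5]
  pop 6: indeg[0]->0 | ready=[0] | order so far=[3, 5, 6]
  pop 0: indeg[1]->0; indeg[2]->1; indeg[4]->0 | ready=[1, 4] | order so far=[3, 5, 6, 0]
  pop 1: no out-edges | ready=[4] | order so far=[3, 5, 6, 0, 1]
  pop 4: indeg[2]->0 | ready=[2] | order so far=[3, 5, 6, 0, 1, 4]
  pop 2: no out-edges | ready=[] | order so far=[3, 5, 6, 0, 1, 4, 2]
  Result: [3, 5, 6, 0, 1, 4, 2]

Answer: [3, 5, 6, 0, 1, 4, 2]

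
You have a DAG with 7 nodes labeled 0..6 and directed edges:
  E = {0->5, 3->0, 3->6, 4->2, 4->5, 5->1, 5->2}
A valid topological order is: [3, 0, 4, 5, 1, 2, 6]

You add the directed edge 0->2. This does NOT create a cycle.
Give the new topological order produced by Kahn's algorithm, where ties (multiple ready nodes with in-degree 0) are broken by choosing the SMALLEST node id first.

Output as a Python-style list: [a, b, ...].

Old toposort: [3, 0, 4, 5, 1, 2, 6]
Added edge: 0->2
Position of 0 (1) < position of 2 (5). Old order still valid.
Run Kahn's algorithm (break ties by smallest node id):
  initial in-degrees: [1, 1, 3, 0, 0, 2, 1]
  ready (indeg=0): [3, 4]
  pop 3: indeg[0]->0; indeg[6]->0 | ready=[0, 4, 6] | order so far=[3]
  pop 0: indeg[2]->2; indeg[5]->1 | ready=[4, 6] | order so far=[3, 0]
  pop 4: indeg[2]->1; indeg[5]->0 | ready=[5, 6] | order so far=[3, 0, 4]
  pop 5: indeg[1]->0; indeg[2]->0 | ready=[1, 2, 6] | order so far=[3, 0, 4, 5]
  pop 1: no out-edges | ready=[2, 6] | order so far=[3, 0, 4, 5, 1]
  pop 2: no out-edges | ready=[6] | order so far=[3, 0, 4, 5, 1, 2]
  pop 6: no out-edges | ready=[] | order so far=[3, 0, 4, 5, 1, 2, 6]
  Result: [3, 0, 4, 5, 1, 2, 6]

Answer: [3, 0, 4, 5, 1, 2, 6]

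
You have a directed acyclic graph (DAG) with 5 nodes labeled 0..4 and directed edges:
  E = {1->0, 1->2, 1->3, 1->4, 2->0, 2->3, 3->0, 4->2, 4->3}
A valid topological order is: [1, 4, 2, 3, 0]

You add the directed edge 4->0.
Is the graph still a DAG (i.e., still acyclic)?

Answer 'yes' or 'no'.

Given toposort: [1, 4, 2, 3, 0]
Position of 4: index 1; position of 0: index 4
New edge 4->0: forward
Forward edge: respects the existing order. Still a DAG, same toposort still valid.
Still a DAG? yes

Answer: yes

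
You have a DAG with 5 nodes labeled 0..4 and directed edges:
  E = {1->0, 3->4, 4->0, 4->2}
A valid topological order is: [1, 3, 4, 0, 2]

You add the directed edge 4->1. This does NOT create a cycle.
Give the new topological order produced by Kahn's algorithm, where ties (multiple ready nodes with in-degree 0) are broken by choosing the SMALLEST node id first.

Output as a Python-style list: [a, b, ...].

Answer: [3, 4, 1, 0, 2]

Derivation:
Old toposort: [1, 3, 4, 0, 2]
Added edge: 4->1
Position of 4 (2) > position of 1 (0). Must reorder: 4 must now come before 1.
Run Kahn's algorithm (break ties by smallest node id):
  initial in-degrees: [2, 1, 1, 0, 1]
  ready (indeg=0): [3]
  pop 3: indeg[4]->0 | ready=[4] | order so far=[3]
  pop 4: indeg[0]->1; indeg[1]->0; indeg[2]->0 | ready=[1, 2] | order so far=[3, 4]
  pop 1: indeg[0]->0 | ready=[0, 2] | order so far=[3, 4, 1]
  pop 0: no out-edges | ready=[2] | order so far=[3, 4, 1, 0]
  pop 2: no out-edges | ready=[] | order so far=[3, 4, 1, 0, 2]
  Result: [3, 4, 1, 0, 2]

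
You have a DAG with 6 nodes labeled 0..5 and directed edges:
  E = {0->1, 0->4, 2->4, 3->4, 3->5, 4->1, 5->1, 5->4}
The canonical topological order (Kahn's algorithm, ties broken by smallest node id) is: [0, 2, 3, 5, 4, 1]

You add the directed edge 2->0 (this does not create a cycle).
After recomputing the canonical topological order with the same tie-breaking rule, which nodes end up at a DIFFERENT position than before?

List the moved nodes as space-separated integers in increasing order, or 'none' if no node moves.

Answer: 0 2

Derivation:
Old toposort: [0, 2, 3, 5, 4, 1]
Added edge 2->0
Recompute Kahn (smallest-id tiebreak):
  initial in-degrees: [1, 3, 0, 0, 4, 1]
  ready (indeg=0): [2, 3]
  pop 2: indeg[0]->0; indeg[4]->3 | ready=[0, 3] | order so far=[2]
  pop 0: indeg[1]->2; indeg[4]->2 | ready=[3] | order so far=[2, 0]
  pop 3: indeg[4]->1; indeg[5]->0 | ready=[5] | order so far=[2, 0, 3]
  pop 5: indeg[1]->1; indeg[4]->0 | ready=[4] | order so far=[2, 0, 3, 5]
  pop 4: indeg[1]->0 | ready=[1] | order so far=[2, 0, 3, 5, 4]
  pop 1: no out-edges | ready=[] | order so far=[2, 0, 3, 5, 4, 1]
New canonical toposort: [2, 0, 3, 5, 4, 1]
Compare positions:
  Node 0: index 0 -> 1 (moved)
  Node 1: index 5 -> 5 (same)
  Node 2: index 1 -> 0 (moved)
  Node 3: index 2 -> 2 (same)
  Node 4: index 4 -> 4 (same)
  Node 5: index 3 -> 3 (same)
Nodes that changed position: 0 2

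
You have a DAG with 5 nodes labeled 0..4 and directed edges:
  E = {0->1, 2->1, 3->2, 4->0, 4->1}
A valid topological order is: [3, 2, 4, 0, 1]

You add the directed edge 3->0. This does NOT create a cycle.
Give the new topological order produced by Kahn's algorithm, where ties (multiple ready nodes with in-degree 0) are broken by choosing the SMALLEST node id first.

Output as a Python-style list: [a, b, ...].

Old toposort: [3, 2, 4, 0, 1]
Added edge: 3->0
Position of 3 (0) < position of 0 (3). Old order still valid.
Run Kahn's algorithm (break ties by smallest node id):
  initial in-degrees: [2, 3, 1, 0, 0]
  ready (indeg=0): [3, 4]
  pop 3: indeg[0]->1; indeg[2]->0 | ready=[2, 4] | order so far=[3]
  pop 2: indeg[1]->2 | ready=[4] | order so far=[3, 2]
  pop 4: indeg[0]->0; indeg[1]->1 | ready=[0] | order so far=[3, 2, 4]
  pop 0: indeg[1]->0 | ready=[1] | order so far=[3, 2, 4, 0]
  pop 1: no out-edges | ready=[] | order so far=[3, 2, 4, 0, 1]
  Result: [3, 2, 4, 0, 1]

Answer: [3, 2, 4, 0, 1]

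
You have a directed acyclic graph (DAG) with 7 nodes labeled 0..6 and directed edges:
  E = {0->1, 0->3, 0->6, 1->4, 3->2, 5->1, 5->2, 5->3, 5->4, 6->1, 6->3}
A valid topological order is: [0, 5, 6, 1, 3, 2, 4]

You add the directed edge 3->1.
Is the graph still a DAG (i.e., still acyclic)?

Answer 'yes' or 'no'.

Answer: yes

Derivation:
Given toposort: [0, 5, 6, 1, 3, 2, 4]
Position of 3: index 4; position of 1: index 3
New edge 3->1: backward (u after v in old order)
Backward edge: old toposort is now invalid. Check if this creates a cycle.
Does 1 already reach 3? Reachable from 1: [1, 4]. NO -> still a DAG (reorder needed).
Still a DAG? yes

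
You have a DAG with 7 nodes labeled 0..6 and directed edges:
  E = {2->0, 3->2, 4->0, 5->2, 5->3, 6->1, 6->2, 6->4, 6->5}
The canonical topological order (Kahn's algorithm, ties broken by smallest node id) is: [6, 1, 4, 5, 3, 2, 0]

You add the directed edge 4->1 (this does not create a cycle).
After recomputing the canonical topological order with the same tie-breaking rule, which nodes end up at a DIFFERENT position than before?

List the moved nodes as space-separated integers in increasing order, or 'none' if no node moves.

Answer: 1 4

Derivation:
Old toposort: [6, 1, 4, 5, 3, 2, 0]
Added edge 4->1
Recompute Kahn (smallest-id tiebreak):
  initial in-degrees: [2, 2, 3, 1, 1, 1, 0]
  ready (indeg=0): [6]
  pop 6: indeg[1]->1; indeg[2]->2; indeg[4]->0; indeg[5]->0 | ready=[4, 5] | order so far=[6]
  pop 4: indeg[0]->1; indeg[1]->0 | ready=[1, 5] | order so far=[6, 4]
  pop 1: no out-edges | ready=[5] | order so far=[6, 4, 1]
  pop 5: indeg[2]->1; indeg[3]->0 | ready=[3] | order so far=[6, 4, 1, 5]
  pop 3: indeg[2]->0 | ready=[2] | order so far=[6, 4, 1, 5, 3]
  pop 2: indeg[0]->0 | ready=[0] | order so far=[6, 4, 1, 5, 3, 2]
  pop 0: no out-edges | ready=[] | order so far=[6, 4, 1, 5, 3, 2, 0]
New canonical toposort: [6, 4, 1, 5, 3, 2, 0]
Compare positions:
  Node 0: index 6 -> 6 (same)
  Node 1: index 1 -> 2 (moved)
  Node 2: index 5 -> 5 (same)
  Node 3: index 4 -> 4 (same)
  Node 4: index 2 -> 1 (moved)
  Node 5: index 3 -> 3 (same)
  Node 6: index 0 -> 0 (same)
Nodes that changed position: 1 4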